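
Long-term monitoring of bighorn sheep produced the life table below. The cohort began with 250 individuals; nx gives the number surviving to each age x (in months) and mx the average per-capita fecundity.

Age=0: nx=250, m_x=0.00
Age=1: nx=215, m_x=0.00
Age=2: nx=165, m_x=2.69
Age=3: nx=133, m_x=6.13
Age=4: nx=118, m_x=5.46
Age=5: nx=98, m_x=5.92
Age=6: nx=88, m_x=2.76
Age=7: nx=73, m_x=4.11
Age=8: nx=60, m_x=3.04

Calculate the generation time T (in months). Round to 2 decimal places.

lx = nx/n0 = nx/250: 1, 0.86, 0.66, 0.532, 0.472, 0.392, 0.352, 0.292, 0.24
lx·mx: 0, 0, 1.7754, 3.26116, 2.57712, 2.32064, 0.97152, 1.20012, 0.7296 → R0 = 12.83556
x·lx·mx: 0, 0, 3.5508, 9.78348, 10.30848, 11.6032, 5.82912, 8.40084, 5.8368 → Σ = 55.31272
T = 55.31272 / 12.83556 = 4.309334… → 4.31

4.31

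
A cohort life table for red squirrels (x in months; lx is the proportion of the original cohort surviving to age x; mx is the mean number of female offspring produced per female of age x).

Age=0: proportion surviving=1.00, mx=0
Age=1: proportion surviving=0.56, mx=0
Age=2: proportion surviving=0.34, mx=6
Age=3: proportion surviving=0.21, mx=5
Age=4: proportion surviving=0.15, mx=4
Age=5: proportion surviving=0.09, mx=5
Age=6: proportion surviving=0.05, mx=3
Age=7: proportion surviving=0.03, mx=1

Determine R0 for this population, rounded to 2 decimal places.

lx·mx by age: 0, 0, 2.04, 1.05, 0.6, 0.45, 0.15, 0.03
R0 = Σ lx·mx = 4.32 → 4.32

4.32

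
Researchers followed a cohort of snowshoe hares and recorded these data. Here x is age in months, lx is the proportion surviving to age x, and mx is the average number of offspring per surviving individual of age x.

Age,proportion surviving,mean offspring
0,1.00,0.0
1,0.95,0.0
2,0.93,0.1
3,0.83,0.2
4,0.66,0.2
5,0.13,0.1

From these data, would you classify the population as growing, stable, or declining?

R0 = Σ lx·mx = 0 + 0 + 0.093 + 0.166 + 0.132 + 0.013 = 0.404
R0 < 1, so the population is declining.

declining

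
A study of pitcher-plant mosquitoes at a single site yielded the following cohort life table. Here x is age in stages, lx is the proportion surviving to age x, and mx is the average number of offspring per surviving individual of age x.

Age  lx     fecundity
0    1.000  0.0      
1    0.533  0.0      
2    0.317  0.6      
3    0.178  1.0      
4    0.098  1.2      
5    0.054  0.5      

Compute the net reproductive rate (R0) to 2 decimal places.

lx·mx by age: 0, 0, 0.1902, 0.178, 0.1176, 0.027
R0 = Σ lx·mx = 0.5128 → 0.51

0.51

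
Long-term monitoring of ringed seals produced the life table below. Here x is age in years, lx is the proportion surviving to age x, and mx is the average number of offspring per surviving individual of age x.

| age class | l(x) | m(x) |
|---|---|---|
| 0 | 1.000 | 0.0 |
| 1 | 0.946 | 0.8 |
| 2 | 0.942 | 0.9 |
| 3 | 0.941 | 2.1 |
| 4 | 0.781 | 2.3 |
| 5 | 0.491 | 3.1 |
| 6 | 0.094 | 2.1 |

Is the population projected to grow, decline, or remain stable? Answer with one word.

growing

R0 = Σ lx·mx = 0 + 0.7568 + 0.8478 + 1.9761 + 1.7963 + 1.5221 + 0.1974 = 7.0965
R0 > 1, so the population is growing.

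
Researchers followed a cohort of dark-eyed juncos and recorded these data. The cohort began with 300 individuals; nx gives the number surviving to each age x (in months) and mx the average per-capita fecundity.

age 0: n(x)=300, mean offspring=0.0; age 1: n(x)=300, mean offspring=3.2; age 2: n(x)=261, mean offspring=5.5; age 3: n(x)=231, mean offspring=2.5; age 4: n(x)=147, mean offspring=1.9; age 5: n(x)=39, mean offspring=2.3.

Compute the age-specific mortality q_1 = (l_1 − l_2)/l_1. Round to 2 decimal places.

lx = nx/n0 = nx/300: 1, 1, 0.87, 0.77, 0.49, 0.13
q_1 = (l_1 − l_2) / l_1 = (1 − 0.87) / 1
     = 0.13 / 1 = 0.13 → 0.13

0.13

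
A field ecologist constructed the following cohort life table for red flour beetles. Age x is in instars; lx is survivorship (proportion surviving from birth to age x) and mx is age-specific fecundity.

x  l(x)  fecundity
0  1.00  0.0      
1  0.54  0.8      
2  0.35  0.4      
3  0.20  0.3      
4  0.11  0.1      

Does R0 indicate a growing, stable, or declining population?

declining

R0 = Σ lx·mx = 0 + 0.432 + 0.14 + 0.06 + 0.011 = 0.643
R0 < 1, so the population is declining.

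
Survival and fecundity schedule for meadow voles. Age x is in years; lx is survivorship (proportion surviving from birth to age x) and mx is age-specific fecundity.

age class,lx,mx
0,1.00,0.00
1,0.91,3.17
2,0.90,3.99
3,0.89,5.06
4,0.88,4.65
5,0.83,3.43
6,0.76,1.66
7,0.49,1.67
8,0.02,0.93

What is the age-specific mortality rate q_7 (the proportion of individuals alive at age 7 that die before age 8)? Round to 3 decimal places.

0.959

q_7 = (l_7 − l_8) / l_7 = (0.49 − 0.02) / 0.49
     = 0.47 / 0.49 = 0.959184… → 0.959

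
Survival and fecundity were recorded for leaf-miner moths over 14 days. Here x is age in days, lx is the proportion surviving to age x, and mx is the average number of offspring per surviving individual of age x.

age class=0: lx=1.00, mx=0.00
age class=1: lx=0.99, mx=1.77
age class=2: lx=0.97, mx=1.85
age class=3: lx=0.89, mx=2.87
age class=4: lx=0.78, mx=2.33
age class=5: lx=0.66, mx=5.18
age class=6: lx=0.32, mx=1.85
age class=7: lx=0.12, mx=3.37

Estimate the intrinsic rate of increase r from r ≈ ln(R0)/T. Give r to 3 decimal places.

R0 = Σ lx·mx = 0 + 1.7523 + 1.7945 + 2.5543 + 1.8174 + 3.4188 + 0.592 + 0.4044 = 12.3337
Σ x·lx·mx = 43.7506; T = 43.7506/12.3337 = 3.54724…
r ≈ ln(R0)/T = ln(12.3337)/3.54724… = 0.70825… → 0.708

0.708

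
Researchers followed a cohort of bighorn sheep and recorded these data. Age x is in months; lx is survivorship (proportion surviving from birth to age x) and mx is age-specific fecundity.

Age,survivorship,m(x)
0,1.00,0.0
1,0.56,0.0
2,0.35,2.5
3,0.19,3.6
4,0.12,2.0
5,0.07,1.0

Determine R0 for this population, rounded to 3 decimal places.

lx·mx by age: 0, 0, 0.875, 0.684, 0.24, 0.07
R0 = Σ lx·mx = 1.869 → 1.869

1.869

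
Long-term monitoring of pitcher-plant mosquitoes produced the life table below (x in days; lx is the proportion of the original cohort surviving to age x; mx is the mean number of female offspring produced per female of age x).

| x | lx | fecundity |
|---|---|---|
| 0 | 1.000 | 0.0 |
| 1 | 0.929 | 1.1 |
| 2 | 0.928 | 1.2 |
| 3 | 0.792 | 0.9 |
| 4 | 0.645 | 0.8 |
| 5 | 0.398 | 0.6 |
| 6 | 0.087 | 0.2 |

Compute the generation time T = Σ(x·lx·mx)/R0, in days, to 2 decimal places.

2.42

lx·mx: 0, 1.0219, 1.1136, 0.7128, 0.516, 0.2388, 0.0174 → R0 = 3.6205
x·lx·mx: 0, 1.0219, 2.2272, 2.1384, 2.064, 1.194, 0.1044 → Σ = 8.7499
T = 8.7499 / 3.6205 = 2.416766… → 2.42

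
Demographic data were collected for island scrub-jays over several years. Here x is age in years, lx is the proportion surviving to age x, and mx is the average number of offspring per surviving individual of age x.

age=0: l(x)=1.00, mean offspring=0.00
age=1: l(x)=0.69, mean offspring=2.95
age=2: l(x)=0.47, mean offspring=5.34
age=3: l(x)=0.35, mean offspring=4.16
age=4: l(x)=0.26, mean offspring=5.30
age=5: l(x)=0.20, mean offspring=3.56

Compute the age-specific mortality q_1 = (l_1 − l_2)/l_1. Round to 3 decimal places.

0.319

q_1 = (l_1 − l_2) / l_1 = (0.69 − 0.47) / 0.69
     = 0.22 / 0.69 = 0.318841… → 0.319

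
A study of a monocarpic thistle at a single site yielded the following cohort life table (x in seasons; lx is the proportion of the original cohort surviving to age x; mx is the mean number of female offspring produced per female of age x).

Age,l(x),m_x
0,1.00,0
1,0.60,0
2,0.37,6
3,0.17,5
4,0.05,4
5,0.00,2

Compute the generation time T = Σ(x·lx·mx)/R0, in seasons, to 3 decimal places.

lx·mx: 0, 0, 2.22, 0.85, 0.2, 0 → R0 = 3.27
x·lx·mx: 0, 0, 4.44, 2.55, 0.8, 0 → Σ = 7.79
T = 7.79 / 3.27 = 2.382263… → 2.382

2.382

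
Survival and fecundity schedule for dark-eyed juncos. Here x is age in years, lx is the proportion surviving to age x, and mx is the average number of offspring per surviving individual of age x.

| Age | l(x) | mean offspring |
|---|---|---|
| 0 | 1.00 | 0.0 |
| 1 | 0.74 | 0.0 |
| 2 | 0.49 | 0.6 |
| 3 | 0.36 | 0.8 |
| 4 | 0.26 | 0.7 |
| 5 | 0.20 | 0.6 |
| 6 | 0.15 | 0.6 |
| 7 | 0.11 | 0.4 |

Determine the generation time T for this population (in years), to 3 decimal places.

3.564

lx·mx: 0, 0, 0.294, 0.288, 0.182, 0.12, 0.09, 0.044 → R0 = 1.018
x·lx·mx: 0, 0, 0.588, 0.864, 0.728, 0.6, 0.54, 0.308 → Σ = 3.628
T = 3.628 / 1.018 = 3.563851… → 3.564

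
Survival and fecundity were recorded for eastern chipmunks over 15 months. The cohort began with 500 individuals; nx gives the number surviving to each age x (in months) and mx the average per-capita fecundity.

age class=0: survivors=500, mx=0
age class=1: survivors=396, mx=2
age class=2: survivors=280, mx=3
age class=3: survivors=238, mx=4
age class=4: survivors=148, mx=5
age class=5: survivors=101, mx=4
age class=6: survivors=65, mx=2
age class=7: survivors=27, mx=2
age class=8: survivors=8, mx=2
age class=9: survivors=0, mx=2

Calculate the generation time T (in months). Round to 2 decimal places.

2.95

lx = nx/n0 = nx/500: 1, 0.792, 0.56, 0.476, 0.296, 0.202, 0.13, 0.054, 0.016, 0
lx·mx: 0, 1.584, 1.68, 1.904, 1.48, 0.808, 0.26, 0.108, 0.032, 0 → R0 = 7.856
x·lx·mx: 0, 1.584, 3.36, 5.712, 5.92, 4.04, 1.56, 0.756, 0.256, 0 → Σ = 23.188
T = 23.188 / 7.856 = 2.951629… → 2.95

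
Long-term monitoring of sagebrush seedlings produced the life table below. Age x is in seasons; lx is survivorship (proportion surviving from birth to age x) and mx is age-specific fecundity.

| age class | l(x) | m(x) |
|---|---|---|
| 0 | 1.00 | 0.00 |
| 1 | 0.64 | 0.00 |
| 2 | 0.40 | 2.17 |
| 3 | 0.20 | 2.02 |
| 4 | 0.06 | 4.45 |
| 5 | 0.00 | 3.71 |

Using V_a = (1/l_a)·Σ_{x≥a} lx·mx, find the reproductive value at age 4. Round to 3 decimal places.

4.450

lx·mx for x ≥ 4: 0.267, 0 → sum = 0.267
V_4 = 0.267 / l_4 = 0.267 / 0.06 = 4.45 → 4.450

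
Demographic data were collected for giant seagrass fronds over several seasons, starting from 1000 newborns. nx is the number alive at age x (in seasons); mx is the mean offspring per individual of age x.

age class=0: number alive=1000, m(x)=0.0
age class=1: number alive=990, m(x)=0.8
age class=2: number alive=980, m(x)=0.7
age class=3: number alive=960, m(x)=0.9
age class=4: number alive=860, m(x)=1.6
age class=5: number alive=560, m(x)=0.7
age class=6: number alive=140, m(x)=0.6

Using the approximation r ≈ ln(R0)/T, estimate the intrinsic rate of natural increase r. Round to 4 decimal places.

0.4726

lx = nx/n0 = nx/1000: 1, 0.99, 0.98, 0.96, 0.86, 0.56, 0.14
R0 = Σ lx·mx = 0 + 0.792 + 0.686 + 0.864 + 1.376 + 0.392 + 0.084 = 4.194
Σ x·lx·mx = 12.724; T = 12.724/4.194 = 3.03386…
r ≈ ln(R0)/T = ln(4.194)/3.03386… = 0.472552… → 0.4726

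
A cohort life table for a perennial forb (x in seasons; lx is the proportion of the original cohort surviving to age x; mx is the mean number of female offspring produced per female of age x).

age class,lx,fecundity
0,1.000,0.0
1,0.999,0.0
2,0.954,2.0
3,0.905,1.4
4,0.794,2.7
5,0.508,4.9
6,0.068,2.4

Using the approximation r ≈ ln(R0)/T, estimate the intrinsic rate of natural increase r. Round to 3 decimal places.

R0 = Σ lx·mx = 0 + 0 + 1.908 + 1.267 + 2.1438 + 2.4892 + 0.1632 = 7.9712
Σ x·lx·mx = 29.6174; T = 29.6174/7.9712 = 3.71555…
r ≈ ln(R0)/T = ln(7.9712)/3.71555… = 0.55869… → 0.559

0.559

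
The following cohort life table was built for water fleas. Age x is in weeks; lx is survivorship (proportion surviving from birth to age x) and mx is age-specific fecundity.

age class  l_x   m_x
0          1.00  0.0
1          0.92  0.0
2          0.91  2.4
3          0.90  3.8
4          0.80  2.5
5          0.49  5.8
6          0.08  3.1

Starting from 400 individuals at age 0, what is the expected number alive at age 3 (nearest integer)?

360

Expected survivors = N0 · l_3 = 400 × 0.90 = 360 → 360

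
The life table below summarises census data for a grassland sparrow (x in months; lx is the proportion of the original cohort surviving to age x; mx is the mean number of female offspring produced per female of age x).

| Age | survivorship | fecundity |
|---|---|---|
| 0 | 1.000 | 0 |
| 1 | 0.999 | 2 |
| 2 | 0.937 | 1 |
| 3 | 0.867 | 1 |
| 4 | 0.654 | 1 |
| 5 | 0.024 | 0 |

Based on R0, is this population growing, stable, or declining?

growing

R0 = Σ lx·mx = 0 + 1.998 + 0.937 + 0.867 + 0.654 + 0 = 4.456
R0 > 1, so the population is growing.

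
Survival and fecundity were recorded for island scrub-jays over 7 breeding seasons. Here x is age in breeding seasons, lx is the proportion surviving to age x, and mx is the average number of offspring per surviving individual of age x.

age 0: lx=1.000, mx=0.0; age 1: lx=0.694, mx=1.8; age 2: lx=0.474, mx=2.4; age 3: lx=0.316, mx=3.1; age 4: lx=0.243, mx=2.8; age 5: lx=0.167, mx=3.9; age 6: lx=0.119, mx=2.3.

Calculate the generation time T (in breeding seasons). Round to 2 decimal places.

lx·mx: 0, 1.2492, 1.1376, 0.9796, 0.6804, 0.6513, 0.2737 → R0 = 4.9718
x·lx·mx: 0, 1.2492, 2.2752, 2.9388, 2.7216, 3.2565, 1.6422 → Σ = 14.0835
T = 14.0835 / 4.9718 = 2.832676… → 2.83

2.83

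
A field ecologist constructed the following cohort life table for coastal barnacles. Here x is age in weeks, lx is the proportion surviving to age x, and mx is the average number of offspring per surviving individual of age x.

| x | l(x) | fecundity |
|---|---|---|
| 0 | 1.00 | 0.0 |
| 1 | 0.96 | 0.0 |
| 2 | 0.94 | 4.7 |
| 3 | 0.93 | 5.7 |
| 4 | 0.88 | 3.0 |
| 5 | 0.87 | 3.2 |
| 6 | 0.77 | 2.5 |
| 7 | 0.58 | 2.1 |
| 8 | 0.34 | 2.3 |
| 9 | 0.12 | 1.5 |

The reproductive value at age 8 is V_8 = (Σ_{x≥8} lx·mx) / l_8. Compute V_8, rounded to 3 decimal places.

2.829

lx·mx for x ≥ 8: 0.782, 0.18 → sum = 0.962
V_8 = 0.962 / l_8 = 0.962 / 0.34 = 2.829412… → 2.829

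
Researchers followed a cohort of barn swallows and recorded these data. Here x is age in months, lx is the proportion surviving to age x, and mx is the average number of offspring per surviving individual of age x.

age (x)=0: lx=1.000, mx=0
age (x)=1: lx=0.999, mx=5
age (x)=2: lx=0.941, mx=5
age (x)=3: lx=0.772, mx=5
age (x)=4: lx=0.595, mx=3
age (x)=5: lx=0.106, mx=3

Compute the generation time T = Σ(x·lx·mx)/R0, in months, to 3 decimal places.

lx·mx: 0, 4.995, 4.705, 3.86, 1.785, 0.318 → R0 = 15.663
x·lx·mx: 0, 4.995, 9.41, 11.58, 7.14, 1.59 → Σ = 34.715
T = 34.715 / 15.663 = 2.21637… → 2.216

2.216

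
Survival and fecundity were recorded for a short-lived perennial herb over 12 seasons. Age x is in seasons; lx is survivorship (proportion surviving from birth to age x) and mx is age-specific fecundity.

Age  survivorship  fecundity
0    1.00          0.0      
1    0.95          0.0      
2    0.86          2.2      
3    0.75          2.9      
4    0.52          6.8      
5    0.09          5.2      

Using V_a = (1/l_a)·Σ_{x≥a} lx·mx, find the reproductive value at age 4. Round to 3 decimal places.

lx·mx for x ≥ 4: 3.536, 0.468 → sum = 4.004
V_4 = 4.004 / l_4 = 4.004 / 0.52 = 7.7 → 7.700

7.700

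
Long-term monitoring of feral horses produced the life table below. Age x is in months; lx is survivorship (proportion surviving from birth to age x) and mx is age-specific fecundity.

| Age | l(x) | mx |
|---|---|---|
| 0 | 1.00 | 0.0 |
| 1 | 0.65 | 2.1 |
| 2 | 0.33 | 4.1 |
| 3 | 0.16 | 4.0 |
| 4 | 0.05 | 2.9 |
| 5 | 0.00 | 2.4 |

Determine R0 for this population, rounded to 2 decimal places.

3.50

lx·mx by age: 0, 1.365, 1.353, 0.64, 0.145, 0
R0 = Σ lx·mx = 3.503 → 3.50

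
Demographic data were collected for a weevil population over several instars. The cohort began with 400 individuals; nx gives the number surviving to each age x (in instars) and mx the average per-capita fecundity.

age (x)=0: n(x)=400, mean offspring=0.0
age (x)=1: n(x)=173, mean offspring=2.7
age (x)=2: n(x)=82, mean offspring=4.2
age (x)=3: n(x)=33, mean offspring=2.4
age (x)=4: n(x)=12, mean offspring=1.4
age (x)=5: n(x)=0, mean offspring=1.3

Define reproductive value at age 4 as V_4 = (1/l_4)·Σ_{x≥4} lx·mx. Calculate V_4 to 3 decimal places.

1.400

lx = nx/n0 = nx/400: 1, 0.4325, 0.205, 0.0825, 0.03, 0
lx·mx for x ≥ 4: 0.042, 0 → sum = 0.042
V_4 = 0.042 / l_4 = 0.042 / 0.03 = 1.4 → 1.400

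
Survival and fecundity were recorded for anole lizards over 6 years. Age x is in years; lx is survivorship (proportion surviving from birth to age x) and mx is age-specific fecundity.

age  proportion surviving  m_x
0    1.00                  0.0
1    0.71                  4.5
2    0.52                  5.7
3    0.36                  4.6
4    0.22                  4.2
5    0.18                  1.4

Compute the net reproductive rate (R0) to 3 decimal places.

lx·mx by age: 0, 3.195, 2.964, 1.656, 0.924, 0.252
R0 = Σ lx·mx = 8.991 → 8.991

8.991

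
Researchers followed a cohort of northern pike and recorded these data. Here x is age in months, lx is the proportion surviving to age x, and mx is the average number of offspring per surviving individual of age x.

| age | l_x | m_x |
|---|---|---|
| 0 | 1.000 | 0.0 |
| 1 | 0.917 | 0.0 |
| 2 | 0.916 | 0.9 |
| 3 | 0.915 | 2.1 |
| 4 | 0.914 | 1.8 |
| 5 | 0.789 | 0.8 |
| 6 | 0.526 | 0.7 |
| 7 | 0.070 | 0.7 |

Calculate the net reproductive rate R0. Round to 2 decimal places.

lx·mx by age: 0, 0, 0.8244, 1.9215, 1.6452, 0.6312, 0.3682, 0.049
R0 = Σ lx·mx = 5.4395 → 5.44

5.44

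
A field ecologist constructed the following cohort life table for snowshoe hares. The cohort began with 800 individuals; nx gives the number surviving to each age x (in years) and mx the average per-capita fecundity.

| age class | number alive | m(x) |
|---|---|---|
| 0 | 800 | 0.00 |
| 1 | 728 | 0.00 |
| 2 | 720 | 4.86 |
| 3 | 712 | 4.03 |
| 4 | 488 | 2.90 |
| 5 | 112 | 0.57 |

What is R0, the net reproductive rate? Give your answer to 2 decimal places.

lx = nx/n0 = nx/800: 1, 0.91, 0.9, 0.89, 0.61, 0.14
lx·mx by age: 0, 0, 4.374, 3.5867, 1.769, 0.0798
R0 = Σ lx·mx = 9.8095 → 9.81

9.81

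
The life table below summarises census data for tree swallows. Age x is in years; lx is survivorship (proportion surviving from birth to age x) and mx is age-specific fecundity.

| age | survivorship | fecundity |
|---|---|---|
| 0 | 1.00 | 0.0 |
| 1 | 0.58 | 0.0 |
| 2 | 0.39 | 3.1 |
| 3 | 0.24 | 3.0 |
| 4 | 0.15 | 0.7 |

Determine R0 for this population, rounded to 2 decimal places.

lx·mx by age: 0, 0, 1.209, 0.72, 0.105
R0 = Σ lx·mx = 2.034 → 2.03

2.03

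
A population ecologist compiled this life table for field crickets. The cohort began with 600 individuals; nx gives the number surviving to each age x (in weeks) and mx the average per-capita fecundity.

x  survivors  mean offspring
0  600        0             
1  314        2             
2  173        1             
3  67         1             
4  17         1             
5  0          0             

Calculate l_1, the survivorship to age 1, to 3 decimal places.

l_1 = n_1/n_0 = 314/600 = 0.523333… → 0.523

0.523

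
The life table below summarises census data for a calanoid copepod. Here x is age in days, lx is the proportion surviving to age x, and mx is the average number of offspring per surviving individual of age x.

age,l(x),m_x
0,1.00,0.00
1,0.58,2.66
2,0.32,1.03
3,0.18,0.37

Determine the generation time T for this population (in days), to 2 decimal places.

1.24

lx·mx: 0, 1.5428, 0.3296, 0.0666 → R0 = 1.939
x·lx·mx: 0, 1.5428, 0.6592, 0.1998 → Σ = 2.4018
T = 2.4018 / 1.939 = 1.23868… → 1.24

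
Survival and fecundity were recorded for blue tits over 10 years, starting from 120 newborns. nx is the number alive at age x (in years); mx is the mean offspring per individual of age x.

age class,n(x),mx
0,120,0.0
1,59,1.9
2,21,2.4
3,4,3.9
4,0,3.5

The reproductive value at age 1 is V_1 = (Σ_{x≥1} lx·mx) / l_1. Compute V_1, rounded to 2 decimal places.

3.02

lx = nx/n0 = nx/120: 1, 0.49167…, 0.175, 0.03333…, 0
lx·mx for x ≥ 1: 0.934167…, 0.42, 0.13…, 0 → sum = 1.484167…
V_1 = 1.484167… / l_1 = 1.484167… / 0.491667… = 3.018644… → 3.02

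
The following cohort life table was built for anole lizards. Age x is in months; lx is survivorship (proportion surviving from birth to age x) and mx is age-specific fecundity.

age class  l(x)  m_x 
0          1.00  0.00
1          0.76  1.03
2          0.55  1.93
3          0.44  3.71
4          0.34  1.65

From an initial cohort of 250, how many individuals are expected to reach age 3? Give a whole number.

110

Expected survivors = N0 · l_3 = 250 × 0.44 = 110 → 110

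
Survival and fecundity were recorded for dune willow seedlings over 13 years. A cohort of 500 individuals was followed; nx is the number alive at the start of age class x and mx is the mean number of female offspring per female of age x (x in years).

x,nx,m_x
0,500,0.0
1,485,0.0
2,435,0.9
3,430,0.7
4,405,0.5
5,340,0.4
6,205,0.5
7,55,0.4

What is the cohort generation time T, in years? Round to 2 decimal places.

lx = nx/n0 = nx/500: 1, 0.97, 0.87, 0.86, 0.81, 0.68, 0.41, 0.11
lx·mx: 0, 0, 0.783, 0.602, 0.405, 0.272, 0.205, 0.044 → R0 = 2.311
x·lx·mx: 0, 0, 1.566, 1.806, 1.62, 1.36, 1.23, 0.308 → Σ = 7.89
T = 7.89 / 2.311 = 3.414106… → 3.41

3.41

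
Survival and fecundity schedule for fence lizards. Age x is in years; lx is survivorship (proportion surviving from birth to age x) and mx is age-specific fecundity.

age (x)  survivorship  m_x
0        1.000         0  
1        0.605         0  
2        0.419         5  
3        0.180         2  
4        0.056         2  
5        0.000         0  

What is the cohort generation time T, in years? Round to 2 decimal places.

lx·mx: 0, 0, 2.095, 0.36, 0.112, 0 → R0 = 2.567
x·lx·mx: 0, 0, 4.19, 1.08, 0.448, 0 → Σ = 5.718
T = 5.718 / 2.567 = 2.227503… → 2.23

2.23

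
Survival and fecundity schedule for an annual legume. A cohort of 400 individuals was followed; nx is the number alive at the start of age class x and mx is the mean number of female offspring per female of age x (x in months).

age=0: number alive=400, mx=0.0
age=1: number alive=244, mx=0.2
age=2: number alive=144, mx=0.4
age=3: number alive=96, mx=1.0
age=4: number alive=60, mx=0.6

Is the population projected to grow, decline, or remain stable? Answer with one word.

lx = nx/n0 = nx/400: 1, 0.61, 0.36, 0.24, 0.15
R0 = Σ lx·mx = 0 + 0.122 + 0.144 + 0.24 + 0.09 = 0.596
R0 < 1, so the population is declining.

declining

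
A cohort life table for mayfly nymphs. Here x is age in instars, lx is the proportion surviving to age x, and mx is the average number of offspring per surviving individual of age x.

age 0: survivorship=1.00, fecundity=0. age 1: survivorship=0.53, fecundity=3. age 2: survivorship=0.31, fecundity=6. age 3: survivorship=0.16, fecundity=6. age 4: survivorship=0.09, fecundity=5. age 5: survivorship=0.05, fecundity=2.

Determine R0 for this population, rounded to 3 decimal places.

4.960

lx·mx by age: 0, 1.59, 1.86, 0.96, 0.45, 0.1
R0 = Σ lx·mx = 4.96 → 4.960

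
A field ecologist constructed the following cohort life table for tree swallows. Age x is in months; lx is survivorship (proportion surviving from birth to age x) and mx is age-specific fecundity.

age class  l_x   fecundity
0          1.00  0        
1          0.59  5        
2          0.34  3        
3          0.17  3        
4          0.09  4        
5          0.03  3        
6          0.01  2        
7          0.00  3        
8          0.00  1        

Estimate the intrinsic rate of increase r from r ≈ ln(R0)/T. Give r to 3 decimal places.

R0 = Σ lx·mx = 0 + 2.95 + 1.02 + 0.51 + 0.36 + 0.09 + 0.02 + 0 + 0 = 4.95
Σ x·lx·mx = 8.53; T = 8.53/4.95 = 1.72323…
r ≈ ln(R0)/T = ln(4.95)/1.72323… = 0.92813… → 0.928

0.928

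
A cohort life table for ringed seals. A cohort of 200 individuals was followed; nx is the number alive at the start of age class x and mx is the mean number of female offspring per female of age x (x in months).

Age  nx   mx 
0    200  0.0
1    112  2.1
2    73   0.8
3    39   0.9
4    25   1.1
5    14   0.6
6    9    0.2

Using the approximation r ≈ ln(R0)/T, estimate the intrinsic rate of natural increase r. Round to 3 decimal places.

lx = nx/n0 = nx/200: 1, 0.56, 0.365, 0.195, 0.125, 0.07, 0.045
R0 = Σ lx·mx = 0 + 1.176 + 0.292 + 0.1755 + 0.1375 + 0.042 + 0.009 = 1.832
Σ x·lx·mx = 3.1005; T = 3.1005/1.832 = 1.69241…
r ≈ ln(R0)/T = ln(1.832)/1.69241… = 0.35772… → 0.358

0.358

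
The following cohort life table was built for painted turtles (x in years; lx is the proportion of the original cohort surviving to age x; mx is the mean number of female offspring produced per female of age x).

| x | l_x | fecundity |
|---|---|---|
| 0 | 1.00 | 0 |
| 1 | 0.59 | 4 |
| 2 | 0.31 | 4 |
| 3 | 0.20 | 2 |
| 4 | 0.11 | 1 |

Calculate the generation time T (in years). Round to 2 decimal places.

1.58

lx·mx: 0, 2.36, 1.24, 0.4, 0.11 → R0 = 4.11
x·lx·mx: 0, 2.36, 2.48, 1.2, 0.44 → Σ = 6.48
T = 6.48 / 4.11 = 1.576642… → 1.58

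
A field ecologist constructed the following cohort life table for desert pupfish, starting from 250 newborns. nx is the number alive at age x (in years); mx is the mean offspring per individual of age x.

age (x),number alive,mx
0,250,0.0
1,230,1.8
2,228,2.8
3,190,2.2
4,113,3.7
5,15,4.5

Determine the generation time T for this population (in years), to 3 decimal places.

lx = nx/n0 = nx/250: 1, 0.92, 0.912, 0.76, 0.452, 0.06
lx·mx: 0, 1.656, 2.5536, 1.672, 1.6724, 0.27 → R0 = 7.824
x·lx·mx: 0, 1.656, 5.1072, 5.016, 6.6896, 1.35 → Σ = 19.8188
T = 19.8188 / 7.824 = 2.533078… → 2.533

2.533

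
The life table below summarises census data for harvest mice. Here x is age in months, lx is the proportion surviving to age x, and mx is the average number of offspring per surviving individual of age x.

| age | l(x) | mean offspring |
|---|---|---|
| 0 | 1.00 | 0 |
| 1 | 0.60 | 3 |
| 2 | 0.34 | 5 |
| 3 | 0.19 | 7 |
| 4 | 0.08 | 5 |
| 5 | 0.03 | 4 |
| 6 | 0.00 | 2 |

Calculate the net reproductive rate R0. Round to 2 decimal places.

5.35

lx·mx by age: 0, 1.8, 1.7, 1.33, 0.4, 0.12, 0
R0 = Σ lx·mx = 5.35 → 5.35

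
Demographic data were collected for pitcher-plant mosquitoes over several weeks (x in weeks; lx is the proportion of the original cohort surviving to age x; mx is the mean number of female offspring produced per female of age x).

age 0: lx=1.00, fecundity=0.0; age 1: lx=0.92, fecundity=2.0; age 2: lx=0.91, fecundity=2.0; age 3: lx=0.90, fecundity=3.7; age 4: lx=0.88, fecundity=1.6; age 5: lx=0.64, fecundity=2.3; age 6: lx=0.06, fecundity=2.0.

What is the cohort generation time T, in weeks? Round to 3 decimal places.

2.921

lx·mx: 0, 1.84, 1.82, 3.33, 1.408, 1.472, 0.12 → R0 = 9.99
x·lx·mx: 0, 1.84, 3.64, 9.99, 5.632, 7.36, 0.72 → Σ = 29.182
T = 29.182 / 9.99 = 2.921121… → 2.921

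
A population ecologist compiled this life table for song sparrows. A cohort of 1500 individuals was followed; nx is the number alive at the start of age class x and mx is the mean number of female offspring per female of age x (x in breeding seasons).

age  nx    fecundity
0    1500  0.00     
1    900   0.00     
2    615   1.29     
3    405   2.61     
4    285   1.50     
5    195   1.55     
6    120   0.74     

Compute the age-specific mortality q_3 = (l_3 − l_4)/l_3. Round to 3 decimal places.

0.296

lx = nx/n0 = nx/1500: 1, 0.6, 0.41, 0.27, 0.19, 0.13, 0.08
q_3 = (l_3 − l_4) / l_3 = (0.27 − 0.19) / 0.27
     = 0.08 / 0.27 = 0.296296… → 0.296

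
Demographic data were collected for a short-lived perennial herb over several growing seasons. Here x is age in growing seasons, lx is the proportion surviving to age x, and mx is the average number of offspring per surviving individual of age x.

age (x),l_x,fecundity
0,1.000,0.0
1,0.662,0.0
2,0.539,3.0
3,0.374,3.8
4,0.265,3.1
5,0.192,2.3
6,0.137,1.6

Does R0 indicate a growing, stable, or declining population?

growing

R0 = Σ lx·mx = 0 + 0 + 1.617 + 1.4212 + 0.8215 + 0.4416 + 0.2192 = 4.5205
R0 > 1, so the population is growing.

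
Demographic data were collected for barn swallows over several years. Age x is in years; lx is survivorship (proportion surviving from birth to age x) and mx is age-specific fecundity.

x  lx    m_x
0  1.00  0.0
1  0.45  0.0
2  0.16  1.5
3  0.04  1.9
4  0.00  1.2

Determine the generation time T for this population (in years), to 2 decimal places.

lx·mx: 0, 0, 0.24, 0.076, 0 → R0 = 0.316
x·lx·mx: 0, 0, 0.48, 0.228, 0 → Σ = 0.708
T = 0.708 / 0.316 = 2.240506… → 2.24

2.24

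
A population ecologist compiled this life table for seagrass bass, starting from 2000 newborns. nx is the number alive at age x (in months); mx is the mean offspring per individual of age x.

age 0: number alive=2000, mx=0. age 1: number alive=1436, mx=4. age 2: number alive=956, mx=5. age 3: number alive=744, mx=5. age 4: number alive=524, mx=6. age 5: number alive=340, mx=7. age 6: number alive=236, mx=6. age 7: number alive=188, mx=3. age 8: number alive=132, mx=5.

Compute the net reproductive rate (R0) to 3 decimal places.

11.204

lx = nx/n0 = nx/2000: 1, 0.718, 0.478, 0.372, 0.262, 0.17, 0.118, 0.094, 0.066
lx·mx by age: 0, 2.872, 2.39, 1.86, 1.572, 1.19, 0.708, 0.282, 0.33
R0 = Σ lx·mx = 11.204 → 11.204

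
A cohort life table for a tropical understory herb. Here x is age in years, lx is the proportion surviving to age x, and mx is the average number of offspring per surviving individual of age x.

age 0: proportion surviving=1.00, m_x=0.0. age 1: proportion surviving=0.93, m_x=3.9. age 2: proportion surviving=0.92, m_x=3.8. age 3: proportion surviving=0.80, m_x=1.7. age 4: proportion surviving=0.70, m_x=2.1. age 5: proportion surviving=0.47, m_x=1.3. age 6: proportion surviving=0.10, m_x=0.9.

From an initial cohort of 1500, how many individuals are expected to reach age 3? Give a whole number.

Expected survivors = N0 · l_3 = 1500 × 0.80 = 1200 → 1200

1200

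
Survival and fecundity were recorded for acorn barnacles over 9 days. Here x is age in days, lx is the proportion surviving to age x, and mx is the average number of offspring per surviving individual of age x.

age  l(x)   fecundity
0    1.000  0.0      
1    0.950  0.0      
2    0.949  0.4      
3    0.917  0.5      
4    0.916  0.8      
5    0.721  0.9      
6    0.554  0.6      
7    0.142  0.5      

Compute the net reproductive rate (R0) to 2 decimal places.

2.62

lx·mx by age: 0, 0, 0.3796, 0.4585, 0.7328, 0.6489, 0.3324, 0.071
R0 = Σ lx·mx = 2.6232 → 2.62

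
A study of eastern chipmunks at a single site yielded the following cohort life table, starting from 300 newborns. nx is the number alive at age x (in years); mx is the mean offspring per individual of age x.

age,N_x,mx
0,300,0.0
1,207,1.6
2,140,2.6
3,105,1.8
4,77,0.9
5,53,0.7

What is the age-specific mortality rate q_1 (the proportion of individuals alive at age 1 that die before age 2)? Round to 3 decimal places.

lx = nx/n0 = nx/300: 1, 0.69, 0.46667…, 0.35, 0.25667…, 0.17667…
q_1 = (l_1 − l_2) / l_1 = (0.69 − 0.466667…) / 0.69
     = 0.223333… / 0.69 = 0.323671… → 0.324

0.324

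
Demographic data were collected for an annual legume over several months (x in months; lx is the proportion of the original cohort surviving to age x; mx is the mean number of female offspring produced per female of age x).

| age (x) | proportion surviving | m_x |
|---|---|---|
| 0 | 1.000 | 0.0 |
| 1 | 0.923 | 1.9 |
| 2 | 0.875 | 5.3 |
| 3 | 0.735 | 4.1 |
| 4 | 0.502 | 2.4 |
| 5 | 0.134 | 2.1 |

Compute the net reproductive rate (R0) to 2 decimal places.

10.89

lx·mx by age: 0, 1.7537, 4.6375, 3.0135, 1.2048, 0.2814
R0 = Σ lx·mx = 10.8909 → 10.89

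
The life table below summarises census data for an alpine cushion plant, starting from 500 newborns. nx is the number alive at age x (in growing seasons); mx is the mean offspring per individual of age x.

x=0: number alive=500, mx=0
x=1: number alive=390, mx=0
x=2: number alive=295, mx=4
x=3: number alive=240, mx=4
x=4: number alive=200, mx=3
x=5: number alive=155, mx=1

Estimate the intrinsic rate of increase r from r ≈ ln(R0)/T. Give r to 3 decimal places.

lx = nx/n0 = nx/500: 1, 0.78, 0.59, 0.48, 0.4, 0.31
R0 = Σ lx·mx = 0 + 0 + 2.36 + 1.92 + 1.2 + 0.31 = 5.79
Σ x·lx·mx = 16.83; T = 16.83/5.79 = 2.90674…
r ≈ ln(R0)/T = ln(5.79)/2.90674… = 0.60416… → 0.604

0.604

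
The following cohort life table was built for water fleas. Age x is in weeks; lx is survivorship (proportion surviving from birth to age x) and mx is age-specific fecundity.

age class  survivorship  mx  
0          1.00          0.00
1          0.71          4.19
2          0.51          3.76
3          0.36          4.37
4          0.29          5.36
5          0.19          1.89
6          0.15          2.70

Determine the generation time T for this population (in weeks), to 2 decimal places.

2.50

lx·mx: 0, 2.9749, 1.9176, 1.5732, 1.5544, 0.3591, 0.405 → R0 = 8.7842
x·lx·mx: 0, 2.9749, 3.8352, 4.7196, 6.2176, 1.7955, 2.43 → Σ = 21.9728
T = 21.9728 / 8.7842 = 2.5014… → 2.50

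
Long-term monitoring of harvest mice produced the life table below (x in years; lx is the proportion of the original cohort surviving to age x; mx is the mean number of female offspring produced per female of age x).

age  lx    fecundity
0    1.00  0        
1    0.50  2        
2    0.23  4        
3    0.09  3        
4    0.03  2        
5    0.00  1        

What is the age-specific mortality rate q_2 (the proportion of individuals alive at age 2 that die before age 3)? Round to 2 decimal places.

q_2 = (l_2 − l_3) / l_2 = (0.23 − 0.09) / 0.23
     = 0.14 / 0.23 = 0.608696… → 0.61

0.61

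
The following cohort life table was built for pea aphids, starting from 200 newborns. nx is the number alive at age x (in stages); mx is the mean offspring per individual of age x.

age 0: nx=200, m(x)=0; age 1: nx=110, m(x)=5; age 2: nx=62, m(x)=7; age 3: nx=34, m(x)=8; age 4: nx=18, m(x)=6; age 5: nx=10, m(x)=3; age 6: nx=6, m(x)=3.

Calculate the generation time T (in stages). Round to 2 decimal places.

lx = nx/n0 = nx/200: 1, 0.55, 0.31, 0.17, 0.09, 0.05, 0.03
lx·mx: 0, 2.75, 2.17, 1.36, 0.54, 0.15, 0.09 → R0 = 7.06
x·lx·mx: 0, 2.75, 4.34, 4.08, 2.16, 0.75, 0.54 → Σ = 14.62
T = 14.62 / 7.06 = 2.070822… → 2.07

2.07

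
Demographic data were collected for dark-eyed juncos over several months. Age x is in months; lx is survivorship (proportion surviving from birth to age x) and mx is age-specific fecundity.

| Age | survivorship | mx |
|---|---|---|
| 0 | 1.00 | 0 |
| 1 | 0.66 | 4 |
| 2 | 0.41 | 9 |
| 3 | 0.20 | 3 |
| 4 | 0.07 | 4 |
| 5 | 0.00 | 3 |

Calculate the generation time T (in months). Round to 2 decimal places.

1.79

lx·mx: 0, 2.64, 3.69, 0.6, 0.28, 0 → R0 = 7.21
x·lx·mx: 0, 2.64, 7.38, 1.8, 1.12, 0 → Σ = 12.94
T = 12.94 / 7.21 = 1.79473… → 1.79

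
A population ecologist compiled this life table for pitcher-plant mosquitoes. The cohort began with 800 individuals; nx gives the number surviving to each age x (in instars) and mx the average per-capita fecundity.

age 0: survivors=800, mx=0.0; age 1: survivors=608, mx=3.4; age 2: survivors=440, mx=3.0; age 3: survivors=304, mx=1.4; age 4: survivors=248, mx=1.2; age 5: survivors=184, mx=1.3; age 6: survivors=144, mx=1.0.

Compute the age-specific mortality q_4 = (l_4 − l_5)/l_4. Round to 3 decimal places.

lx = nx/n0 = nx/800: 1, 0.76, 0.55, 0.38, 0.31, 0.23, 0.18
q_4 = (l_4 − l_5) / l_4 = (0.31 − 0.23) / 0.31
     = 0.08 / 0.31 = 0.258065… → 0.258

0.258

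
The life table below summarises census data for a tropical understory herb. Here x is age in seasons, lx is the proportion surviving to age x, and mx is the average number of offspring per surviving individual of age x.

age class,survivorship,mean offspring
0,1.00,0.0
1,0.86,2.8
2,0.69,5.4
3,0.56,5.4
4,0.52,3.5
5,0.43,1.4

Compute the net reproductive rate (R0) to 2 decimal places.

11.58

lx·mx by age: 0, 2.408, 3.726, 3.024, 1.82, 0.602
R0 = Σ lx·mx = 11.58 → 11.58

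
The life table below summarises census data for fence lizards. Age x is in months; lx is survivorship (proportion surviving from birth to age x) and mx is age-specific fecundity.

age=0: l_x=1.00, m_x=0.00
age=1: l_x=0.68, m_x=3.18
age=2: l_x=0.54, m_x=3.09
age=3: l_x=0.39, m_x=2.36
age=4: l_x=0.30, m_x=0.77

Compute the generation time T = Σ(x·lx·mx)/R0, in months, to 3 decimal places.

lx·mx: 0, 2.1624, 1.6686, 0.9204, 0.231 → R0 = 4.9824
x·lx·mx: 0, 2.1624, 3.3372, 2.7612, 0.924 → Σ = 9.1848
T = 9.1848 / 4.9824 = 1.843449… → 1.843

1.843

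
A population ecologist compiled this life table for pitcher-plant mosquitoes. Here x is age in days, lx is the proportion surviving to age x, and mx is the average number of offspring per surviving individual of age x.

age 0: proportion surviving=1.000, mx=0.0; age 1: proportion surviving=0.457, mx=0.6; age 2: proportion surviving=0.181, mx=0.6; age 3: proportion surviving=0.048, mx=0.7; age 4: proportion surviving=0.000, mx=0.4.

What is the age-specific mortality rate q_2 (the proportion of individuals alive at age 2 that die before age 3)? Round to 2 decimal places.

q_2 = (l_2 − l_3) / l_2 = (0.181 − 0.048) / 0.181
     = 0.133 / 0.181 = 0.734807… → 0.73

0.73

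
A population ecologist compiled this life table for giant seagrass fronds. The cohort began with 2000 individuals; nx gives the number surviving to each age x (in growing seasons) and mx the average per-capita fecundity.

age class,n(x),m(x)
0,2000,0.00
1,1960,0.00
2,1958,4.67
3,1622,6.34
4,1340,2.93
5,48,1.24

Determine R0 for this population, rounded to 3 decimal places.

11.707

lx = nx/n0 = nx/2000: 1, 0.98, 0.979, 0.811, 0.67, 0.024
lx·mx by age: 0, 0, 4.57193, 5.14174, 1.9631, 0.02976
R0 = Σ lx·mx = 11.70653 → 11.707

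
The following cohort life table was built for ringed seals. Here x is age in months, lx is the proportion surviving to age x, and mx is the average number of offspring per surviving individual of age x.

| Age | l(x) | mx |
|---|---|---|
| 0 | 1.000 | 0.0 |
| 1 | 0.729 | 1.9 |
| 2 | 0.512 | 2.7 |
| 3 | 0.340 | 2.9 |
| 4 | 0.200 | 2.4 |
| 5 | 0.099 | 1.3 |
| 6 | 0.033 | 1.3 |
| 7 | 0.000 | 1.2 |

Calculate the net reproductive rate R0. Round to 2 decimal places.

4.41

lx·mx by age: 0, 1.3851, 1.3824, 0.986, 0.48, 0.1287, 0.0429, 0
R0 = Σ lx·mx = 4.4051 → 4.41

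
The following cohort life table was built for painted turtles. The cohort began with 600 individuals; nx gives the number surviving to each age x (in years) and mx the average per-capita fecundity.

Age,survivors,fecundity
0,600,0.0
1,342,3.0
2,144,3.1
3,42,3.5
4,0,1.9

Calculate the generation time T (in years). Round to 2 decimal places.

lx = nx/n0 = nx/600: 1, 0.57, 0.24, 0.07, 0
lx·mx: 0, 1.71, 0.744, 0.245, 0 → R0 = 2.699
x·lx·mx: 0, 1.71, 1.488, 0.735, 0 → Σ = 3.933
T = 3.933 / 2.699 = 1.457206… → 1.46

1.46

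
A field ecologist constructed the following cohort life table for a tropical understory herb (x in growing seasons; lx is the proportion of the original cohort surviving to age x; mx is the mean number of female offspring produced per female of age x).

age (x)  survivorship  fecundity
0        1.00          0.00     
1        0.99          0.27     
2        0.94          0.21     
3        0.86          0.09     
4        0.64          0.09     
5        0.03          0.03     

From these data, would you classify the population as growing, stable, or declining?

declining

R0 = Σ lx·mx = 0 + 0.2673 + 0.1974 + 0.0774 + 0.0576 + 0.0009 = 0.6006
R0 < 1, so the population is declining.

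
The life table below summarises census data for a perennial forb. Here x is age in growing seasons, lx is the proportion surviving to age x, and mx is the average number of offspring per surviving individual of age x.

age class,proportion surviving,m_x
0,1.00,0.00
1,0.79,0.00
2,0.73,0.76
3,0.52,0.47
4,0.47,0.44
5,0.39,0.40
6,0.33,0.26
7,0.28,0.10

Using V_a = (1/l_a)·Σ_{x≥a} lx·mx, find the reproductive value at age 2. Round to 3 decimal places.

1.748

lx·mx for x ≥ 2: 0.5548, 0.2444, 0.2068, 0.156, 0.0858, 0.028 → sum = 1.2758
V_2 = 1.2758 / l_2 = 1.2758 / 0.73 = 1.747671… → 1.748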